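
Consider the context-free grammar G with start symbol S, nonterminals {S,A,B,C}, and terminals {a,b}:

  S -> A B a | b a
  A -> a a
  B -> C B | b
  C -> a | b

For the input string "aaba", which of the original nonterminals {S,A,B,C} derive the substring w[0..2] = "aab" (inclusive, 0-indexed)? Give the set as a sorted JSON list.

Convert to CNF:
  S -> A X2 | T1 T0
  A -> T0 T0
  B -> C B | b
  C -> a | b
  T0 -> a
  T1 -> b
  X2 -> B T0

CYK table (by increasing span), restricted to cells inside w[0..2]:
  T[0,0] 'a' = {C,T0}  orig:{C}
  T[1,1] 'a' = {C,T0}  orig:{C}
  T[2,2] 'b' = {B,C,T1}  orig:{B,C}
  T[0,1] 'aa' = {A}
  T[1,2] 'ab' = {B}
  T[0,2] 'aab' = {B}

Original NTs in T[0,2] deriving "aab": ["B"]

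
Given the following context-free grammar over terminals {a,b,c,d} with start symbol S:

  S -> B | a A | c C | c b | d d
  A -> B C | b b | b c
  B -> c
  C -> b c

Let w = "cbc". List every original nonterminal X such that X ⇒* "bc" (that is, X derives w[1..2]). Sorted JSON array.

Convert to CNF:
  S -> T1 C | T1 T0 | T2 A | T3 T3 | c
  A -> B C | T0 T0 | T0 T1
  B -> c
  C -> T0 T1
  T0 -> b
  T1 -> c
  T2 -> a
  T3 -> d

CYK table (by increasing span), restricted to cells inside w[1..2]:
  [1..1]={T0}  "b"  orig:{}
  [2..2]={B,S,T1}  "c"  orig:{B,S}
  [1..2]={A,C}  "bc"

Original NTs in T[1,2] deriving "bc": ["A", "C"]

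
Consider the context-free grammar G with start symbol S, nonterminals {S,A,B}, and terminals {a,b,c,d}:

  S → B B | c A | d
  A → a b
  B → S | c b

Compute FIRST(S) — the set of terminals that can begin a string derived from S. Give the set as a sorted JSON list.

FIRST sets, iterate to fixpoint:
[1]
  A via A→a b: +{a}
  B via B→c b: +{c}
  S via S→B B: +{c}
  S via S→d: +{d}
  S: {c,d}  A: {a}  B: {c}
[2]
  B via B→S: +{d}
  S: {c,d}  A: {a}  B: {c,d}
[3] (no change)
  S: {c,d}  A: {a}  B: {c,d}

FIRST(S) = ["c", "d"]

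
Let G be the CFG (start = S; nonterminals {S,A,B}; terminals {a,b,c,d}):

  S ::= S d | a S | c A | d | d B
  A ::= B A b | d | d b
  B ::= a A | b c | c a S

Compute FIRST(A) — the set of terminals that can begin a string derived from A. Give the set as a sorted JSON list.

Compute FIRST by fixpoint:
iter 1:
  A via A→d: +{d}
  B via B→a A: +{a}
  B via B→b c: +{b}
  B via B→c a S: +{c}
  S via S→a S: +{a}
  S via S→c A: +{c}
  S via S→d: +{d}
  S: {a,c,d}  A: {d}  B: {a,b,c}
iter 2:
  A via A→B A b: +{a,b,c}
  S: {a,c,d}  A: {a,b,c,d}  B: {a,b,c}
iter 3: (no change)
  S: {a,c,d}  A: {a,b,c,d}  B: {a,b,c}

FIRST(A) = ["a", "b", "c", "d"]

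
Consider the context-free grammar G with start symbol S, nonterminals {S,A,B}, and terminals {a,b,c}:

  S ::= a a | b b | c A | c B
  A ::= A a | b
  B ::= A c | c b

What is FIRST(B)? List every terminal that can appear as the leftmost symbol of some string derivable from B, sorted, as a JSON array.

FIRST iteration:
round 1:
  A via A→b: +{b}
  B via B→A c: +{b}
  B via B→c b: +{c}
  S via S→a a: +{a}
  S via S→b b: +{b}
  S via S→c A: +{c}
  FIRST(S)={a,b,c}  FIRST(A)={b}  FIRST(B)={b,c}
round 2: — fixpoint
  FIRST(S)={a,b,c}  FIRST(A)={b}  FIRST(B)={b,c}

FIRST(B) = ["b", "c"]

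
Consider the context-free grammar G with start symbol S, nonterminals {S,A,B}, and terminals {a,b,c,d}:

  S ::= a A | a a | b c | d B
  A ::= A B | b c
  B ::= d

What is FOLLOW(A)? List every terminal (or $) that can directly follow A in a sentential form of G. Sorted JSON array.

FIRST iteration:
[1]
  A via A→b c: +{b}
  B via B→d: +{d}
  S via S→a A: +{a}
  S via S→b c: +{b}
  S via S→d B: +{d}
  FIRST[S]={a,b,d}  FIRST[A]={b}  FIRST[B]={d}
[2] (stable)
  FIRST[S]={a,b,d}  FIRST[A]={b}  FIRST[B]={d}

FOLLOW sets:
initialize: $ ∈ FOLLOW(S)
round 1:
  A→A B: FOLLOW(A) ⊇ FIRST(B) = {d}; new: +{d}
  A→A B: FOLLOW(B) ⊇ FOLLOW(A) ⊇ {d}; new: +{d}
  S→a A: FOLLOW(A) ⊇ FOLLOW(S) ⊇ {$}; new: +{$}
  S→d B: FOLLOW(B) ⊇ FOLLOW(S) ⊇ {$}; new: +{$}
  FOLLOW[S]={$}  FOLLOW[A]={$,d}  FOLLOW[B]={$,d}
round 2: — fixpoint
  FOLLOW[S]={$}  FOLLOW[A]={$,d}  FOLLOW[B]={$,d}

FOLLOW(A) = ["$", "d"]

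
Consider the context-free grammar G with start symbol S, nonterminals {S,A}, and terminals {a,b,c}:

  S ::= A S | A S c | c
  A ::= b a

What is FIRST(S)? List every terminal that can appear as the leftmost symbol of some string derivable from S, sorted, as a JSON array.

Compute FIRST by fixpoint:
round 1:
  A via A→b a: +{b}
  S via S→A S: +{b}
  S via S→c: +{c}
  FIRST[S]={b,c}  FIRST[A]={b}
round 2: — fixpoint
  FIRST[S]={b,c}  FIRST[A]={b}

FIRST(S) = ["b", "c"]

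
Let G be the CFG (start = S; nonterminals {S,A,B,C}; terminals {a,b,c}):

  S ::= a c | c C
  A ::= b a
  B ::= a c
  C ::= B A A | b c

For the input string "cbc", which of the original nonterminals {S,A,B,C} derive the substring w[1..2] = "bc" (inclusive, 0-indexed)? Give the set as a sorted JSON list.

CNF form of G:
  S -> T1 T2 | T2 C
  A -> T0 T1
  B -> T1 T2
  C -> B X3 | T0 T2
  T0 -> b
  T1 -> a
  T2 -> c
  X3 -> A A

CYK fill (cells [i..j] with 1 ≤ i ≤ j ≤ 2 only):
  T[1,1] 'b' = {T0}  orig:{}
  T[2,2] 'c' = {T2}  orig:{}
  T[1,2] 'bc' = {C}

Original NTs in T[1,2] deriving "bc": ["C"]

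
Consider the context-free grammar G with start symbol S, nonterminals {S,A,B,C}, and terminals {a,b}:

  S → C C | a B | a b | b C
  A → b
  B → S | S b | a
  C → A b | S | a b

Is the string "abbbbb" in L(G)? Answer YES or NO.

CNF form of G:
  S -> C C | T0 C | T1 B | T1 T0
  A -> b
  B -> C C | S T0 | T0 C | T1 B | T1 T0 | a
  C -> A T0 | C C | T0 C | T1 B | T1 T0
  T0 -> b
  T1 -> a

CYK fill:
  [0..0]={B,T1}  "a"  orig:{B}
  [1..1]={A,T0}  "b"  orig:{A}
  [2..2]={A,T0}  "b"  orig:{A}
  [3..3]={A,T0}  "b"  orig:{A}
  [4..4]={A,T0}  "b"  orig:{A}
  [5..5]={A,T0}  "b"  orig:{A}
  [0..1]={B,C,S}  "ab"
  [1..2]={C}  "bb"
  [2..3]={C}  "bb"
  [3..4]={C}  "bb"
  [4..5]={C}  "bb"
  [0..2]={B}  "abb"
  [1..3]={B,C,S}  "bbb"
  [2..4]={B,C,S}  "bbb"
  [3..5]={B,C,S}  "bbb"
  [0..3]={B,C,S}  "abbb"
  [1..4]={B,C,S}  "bbbb"
  [2..5]={B,C,S}  "bbbb"
  [0..4]={B,C,S}  "abbbb"
  [1..5]={B,C,S}  "bbbbb"
  [0..5]={B,C,S}  "abbbbb"

S ∈ T[0,5] ⇒ YES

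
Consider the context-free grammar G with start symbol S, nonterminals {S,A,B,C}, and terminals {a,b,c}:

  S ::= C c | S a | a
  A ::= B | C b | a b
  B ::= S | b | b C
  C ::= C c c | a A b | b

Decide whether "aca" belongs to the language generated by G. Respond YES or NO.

CNF form of G:
  S -> C T1 | S T2 | a
  A -> C T0 | C T1 | S T2 | T0 C | T2 T0 | a | b
  B -> C T1 | S T2 | T0 C | a | b
  C -> C X3 | T2 X4 | b
  T0 -> b
  T1 -> c
  T2 -> a
  X3 -> T1 T1
  X4 -> A T0

CYK fill:
  [0..0]={A,B,S,T2}  "a"  orig:{A,B,S}
  [1..1]={T1}  "c"  orig:{}
  [2..2]={A,B,S,T2}  "a"  orig:{A,B,S}
  [0..1]=∅  "ac"
  [1..2]=∅  "ca"
  [0..2]=∅  "aca"

S ∉ T[0,2] ⇒ NO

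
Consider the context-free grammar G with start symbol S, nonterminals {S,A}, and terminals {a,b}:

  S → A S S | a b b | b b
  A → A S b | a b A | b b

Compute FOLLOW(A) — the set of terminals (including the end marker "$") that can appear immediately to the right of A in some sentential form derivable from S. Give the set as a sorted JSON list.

Compute FIRST by fixpoint:
round 1:
  A via A→a b A: +{a}
  A via A→b b: +{b}
  S via S→A S S: +{a,b}
  FIRST[S]={a,b}  FIRST[A]={a,b}
round 2: (stable)
  FIRST[S]={a,b}  FIRST[A]={a,b}

Compute FOLLOW by fixpoint:
initialize: $ ∈ FOLLOW(S)
round 1:
  A→A S b: FOLLOW(A) ⊇ FIRST(S) = {a,b}; new: +{a,b}
  A→A S b: FOLLOW(S) ⊇ FIRST(b) = {b}; new: +{b}
  S→A S S: FOLLOW(S) ⊇ FIRST(S) = {a,b}; new: +{a}
  FOLLOW(S)={$,a,b}  FOLLOW(A)={a,b}
round 2: done
  FOLLOW(S)={$,a,b}  FOLLOW(A)={a,b}

FOLLOW(A) = ["a", "b"]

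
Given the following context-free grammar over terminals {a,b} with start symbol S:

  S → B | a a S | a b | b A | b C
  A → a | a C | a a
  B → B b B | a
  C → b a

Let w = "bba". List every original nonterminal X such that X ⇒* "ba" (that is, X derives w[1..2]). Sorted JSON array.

Convert to CNF:
  S -> B X3 | T0 T1 | T0 X4 | T1 A | T1 C | a
  A -> T0 C | T0 T0 | a
  B -> B X2 | a
  C -> T1 T0
  T0 -> a
  T1 -> b
  X2 -> T1 B
  X3 -> T1 B
  X4 -> T0 S

CYK table (by increasing span) (cells [i..j] with 1 ≤ i ≤ j ≤ 2 only):
  cell(1,1) b: {T1}  orig:{}
  cell(2,2) a: {A,B,S,T0}  orig:{A,B,S}
  cell(1,2) ba: {C,S,X2,X3}  orig:{C,S}

Original NTs in T[1,2] deriving "ba": ["C", "S"]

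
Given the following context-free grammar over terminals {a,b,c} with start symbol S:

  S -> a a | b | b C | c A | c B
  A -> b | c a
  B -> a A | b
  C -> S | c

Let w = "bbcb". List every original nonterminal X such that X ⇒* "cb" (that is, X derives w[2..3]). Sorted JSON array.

Convert to CNF:
  S -> T0 A | T0 B | T1 T1 | T2 C | b
  A -> T0 T1 | b
  B -> T1 A | b
  C -> T0 A | T0 B | T1 T1 | T2 C | b | c
  T0 -> c
  T1 -> a
  T2 -> b

CYK table (by increasing span) — only the sub-triangle for w[2..3]:
  T[2,2] 'c' = {C,T0}  orig:{C}
  T[3,3] 'b' = {A,B,C,S,T2}  orig:{A,B,C,S}
  T[2,3] 'cb' = {C,S}

Original NTs in T[2,3] deriving "cb": ["C", "S"]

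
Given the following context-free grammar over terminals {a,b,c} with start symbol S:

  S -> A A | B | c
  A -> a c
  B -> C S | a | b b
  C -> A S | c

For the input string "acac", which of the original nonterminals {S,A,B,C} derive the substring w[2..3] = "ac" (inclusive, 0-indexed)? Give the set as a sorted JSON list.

CNF form of G:
  S -> A A | C S | T2 T2 | a | c
  A -> T0 T1
  B -> C S | T2 T2 | a
  C -> A S | c
  T0 -> a
  T1 -> c
  T2 -> b

CYK table (by increasing span), restricted to cells inside w[2..3]:
  cell(2,2) a: {B,S,T0}  orig:{B,S}
  cell(3,3) c: {C,S,T1}  orig:{C,S}
  cell(2,3) ac: {A}

Original NTs in T[2,3] deriving "ac": ["A"]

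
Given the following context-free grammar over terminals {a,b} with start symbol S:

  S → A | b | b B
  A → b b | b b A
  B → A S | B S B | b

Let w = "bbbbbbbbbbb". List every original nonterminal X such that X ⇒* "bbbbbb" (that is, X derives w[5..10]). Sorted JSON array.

CNF form of G:
  S -> T0 B | T0 T0 | T0 X3 | b
  A -> T0 T0 | T0 X1
  B -> A S | B X2 | b
  T0 -> b
  X1 -> T0 A
  X2 -> S B
  X3 -> T0 A

Fill CYK table bottom-up (cells [i..j] with 5 ≤ i ≤ j ≤ 10 only):
  T[5,5] 'b' = {B,S,T0}  orig:{B,S}
  T[6,6] 'b' = {B,S,T0}  orig:{B,S}
  T[7,7] 'b' = {B,S,T0}  orig:{B,S}
  T[8,8] 'b' = {B,S,T0}  orig:{B,S}
  T[9,9] 'b' = {B,S,T0}  orig:{B,S}
  T[10,10] 'b' = {B,S,T0}  orig:{B,S}
  T[5,6] 'bb' = {A,S,X2}  orig:{A,S}
  T[6,7] 'bb' = {A,S,X2}  orig:{A,S}
  T[7,8] 'bb' = {A,S,X2}  orig:{A,S}
  T[8,9] 'bb' = {A,S,X2}  orig:{A,S}
  T[9,10] 'bb' = {A,S,X2}  orig:{A,S}
  T[5,7] 'bbb' = {B,X1,X2,X3}  orig:{B}
  T[6,8] 'bbb' = {B,X1,X2,X3}  orig:{B}
  T[7,9] 'bbb' = {B,X1,X2,X3}  orig:{B}
  T[8,10] 'bbb' = {B,X1,X2,X3}  orig:{B}
  T[5,8] 'bbbb' = {A,B,S,X2}  orig:{A,B,S}
  T[6,9] 'bbbb' = {A,B,S,X2}  orig:{A,B,S}
  T[7,10] 'bbbb' = {A,B,S,X2}  orig:{A,B,S}
  T[5,9] 'bbbbb' = {B,S,X1,X2,X3}  orig:{B,S}
  T[6,10] 'bbbbb' = {B,S,X1,X2,X3}  orig:{B,S}
  T[5,10] 'bbbbbb' = {A,B,S,X2}  orig:{A,B,S}

Original NTs in T[5,10] deriving "bbbbbb": ["A", "B", "S"]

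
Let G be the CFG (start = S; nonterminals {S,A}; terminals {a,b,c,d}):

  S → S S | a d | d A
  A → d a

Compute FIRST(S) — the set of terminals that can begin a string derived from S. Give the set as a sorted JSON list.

FIRST iteration:
pass 1:
  A via A→d a: +{d}
  S via S→a d: +{a}
  S via S→d A: +{d}
  S: {a,d}  A: {d}
pass 2: (stable)
  S: {a,d}  A: {d}

FIRST(S) = ["a", "d"]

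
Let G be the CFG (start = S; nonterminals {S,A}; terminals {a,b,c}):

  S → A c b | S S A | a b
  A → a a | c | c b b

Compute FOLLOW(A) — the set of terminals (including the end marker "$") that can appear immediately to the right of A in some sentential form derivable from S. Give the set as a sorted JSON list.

Compute FIRST by fixpoint:
[1]
  A via A→a a: +{a}
  A via A→c: +{c}
  S via S→A c b: +{a,c}
  FIRST[S]={a,c}  FIRST[A]={a,c}
[2] — fixpoint
  FIRST[S]={a,c}  FIRST[A]={a,c}

FOLLOW sets:
seed FOLLOW(S) with $
pass 1:
  S→A c b: FOLLOW(A) ⊇ FIRST(c) = {c}; new: +{c}
  S→S S A: FOLLOW(S) ⊇ FIRST(S) = {a,c}; new: +{a,c}
  S→S S A: FOLLOW(A) ⊇ FOLLOW(S) ⊇ {$,a,c}; new: +{$,a}
  FOLLOW[S]={$,a,c}  FOLLOW[A]={$,a,c}
pass 2: (stable)
  FOLLOW[S]={$,a,c}  FOLLOW[A]={$,a,c}

FOLLOW(A) = ["$", "a", "c"]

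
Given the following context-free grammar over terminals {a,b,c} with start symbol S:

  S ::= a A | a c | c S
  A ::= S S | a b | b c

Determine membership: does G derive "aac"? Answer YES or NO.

Convert to CNF:
  S -> T0 A | T0 T2 | T2 S
  A -> S S | T0 T1 | T1 T2
  T0 -> a
  T1 -> b
  T2 -> c

CYK fill:
  cell(0,0) a: {T0}  orig:{}
  cell(1,1) a: {T0}  orig:{}
  cell(2,2) c: {T2}  orig:{}
  cell(0,1) aa: ∅
  cell(1,2) ac: {S}
  cell(0,2) aac: ∅

S ∉ T[0,2] ⇒ NO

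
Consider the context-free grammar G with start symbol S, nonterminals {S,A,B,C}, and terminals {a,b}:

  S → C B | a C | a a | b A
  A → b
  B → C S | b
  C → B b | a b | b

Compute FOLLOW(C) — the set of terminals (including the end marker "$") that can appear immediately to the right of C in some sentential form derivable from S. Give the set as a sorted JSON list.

Compute FIRST by fixpoint:
round 1:
  A via A→b: +{b}
  B via B→b: +{b}
  C via C→B b: +{b}
  C via C→a b: +{a}
  S via S→C B: +{a,b}
  FIRST[S]={a,b}  FIRST[A]={b}  FIRST[B]={b}  FIRST[C]={a,b}
round 2:
  B via B→C S: +{a}
  FIRST[S]={a,b}  FIRST[A]={b}  FIRST[B]={a,b}  FIRST[C]={a,b}
round 3: — fixpoint
  FIRST[S]={a,b}  FIRST[A]={b}  FIRST[B]={a,b}  FIRST[C]={a,b}

FOLLOW iteration:
seed FOLLOW(S) with $
iter 1:
  B→C S: FOLLOW(C) ⊇ FIRST(S) = {a,b}; new: +{a,b}
  C→B b: FOLLOW(B) ⊇ FIRST(b) = {b}; new: +{b}
  S→C B: FOLLOW(B) ⊇ FOLLOW(S) ⊇ {$}; new: +{$}
  S→a C: FOLLOW(C) ⊇ FOLLOW(S) ⊇ {$}; new: +{$}
  S→b A: FOLLOW(A) ⊇ FOLLOW(S) ⊇ {$}; new: +{$}
  FOLLOW[S]={$}  FOLLOW[A]={$}  FOLLOW[B]={$,b}  FOLLOW[C]={$,a,b}
iter 2:
  B→C S: FOLLOW(S) ⊇ FOLLOW(B) ⊇ {$,b}; new: +{b}
  S→b A: FOLLOW(A) ⊇ FOLLOW(S) ⊇ {$,b}; new: +{b}
  FOLLOW[S]={$,b}  FOLLOW[A]={$,b}  FOLLOW[B]={$,b}  FOLLOW[C]={$,a,b}
iter 3: (stable)
  FOLLOW[S]={$,b}  FOLLOW[A]={$,b}  FOLLOW[B]={$,b}  FOLLOW[C]={$,a,b}

FOLLOW(C) = ["$", "a", "b"]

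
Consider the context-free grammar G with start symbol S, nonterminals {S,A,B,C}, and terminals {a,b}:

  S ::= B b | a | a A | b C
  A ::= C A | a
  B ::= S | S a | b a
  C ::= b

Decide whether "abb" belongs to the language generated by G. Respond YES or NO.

CNF form of G:
  S -> B T0 | T0 C | T1 A | a
  A -> C A | a
  B -> B T0 | S T1 | T0 C | T0 T1 | T1 A | a
  C -> b
  T0 -> b
  T1 -> a

Fill CYK table bottom-up:
  T[0,0] 'a' = {A,B,S,T1}  orig:{A,B,S}
  T[1,1] 'b' = {C,T0}  orig:{C}
  T[2,2] 'b' = {C,T0}  orig:{C}
  T[0,1] 'ab' = {B,S}
  T[1,2] 'bb' = {B,S}
  T[0,2] 'abb' = {B,S}

S ∈ T[0,2] ⇒ YES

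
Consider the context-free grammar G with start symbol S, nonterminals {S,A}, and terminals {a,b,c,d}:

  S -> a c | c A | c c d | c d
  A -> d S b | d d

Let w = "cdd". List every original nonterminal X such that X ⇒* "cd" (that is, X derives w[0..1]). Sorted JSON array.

Convert to CNF:
  S -> T2 T3 | T3 A | T3 T0 | T3 X5
  A -> T0 T0 | T0 X4
  T0 -> d
  T1 -> b
  T2 -> a
  T3 -> c
  X4 -> S T1
  X5 -> T3 T0

Fill CYK table bottom-up — only the sub-triangle for w[0..1]:
  cell(0,0) c: {T3}  orig:{}
  cell(1,1) d: {T0}  orig:{}
  cell(0,1) cd: {S,X5}  orig:{S}

Original NTs in T[0,1] deriving "cd": ["S"]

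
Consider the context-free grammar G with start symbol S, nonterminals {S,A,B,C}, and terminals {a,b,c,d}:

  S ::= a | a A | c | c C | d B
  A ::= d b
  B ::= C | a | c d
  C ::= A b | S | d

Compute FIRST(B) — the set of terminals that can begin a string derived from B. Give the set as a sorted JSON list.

FIRST iteration:
iter 1:
  A via A→d b: +{d}
  B via B→a: +{a}
  B via B→c d: +{c}
  C via C→A b: +{d}
  S via S→a: +{a}
  S via S→c: +{c}
  S via S→d B: +{d}
  FIRST[S]={a,c,d}  FIRST[A]={d}  FIRST[B]={a,c}  FIRST[C]={d}
iter 2:
  B via B→C: +{d}
  C via C→S: +{a,c}
  FIRST[S]={a,c,d}  FIRST[A]={d}  FIRST[B]={a,c,d}  FIRST[C]={a,c,d}
iter 3: (no change)
  FIRST[S]={a,c,d}  FIRST[A]={d}  FIRST[B]={a,c,d}  FIRST[C]={a,c,d}

FIRST(B) = ["a", "c", "d"]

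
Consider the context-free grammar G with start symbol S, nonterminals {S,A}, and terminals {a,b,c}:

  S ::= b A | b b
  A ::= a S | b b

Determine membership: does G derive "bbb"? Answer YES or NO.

Convert to CNF:
  S -> T1 A | T1 T1
  A -> T0 S | T1 T1
  T0 -> a
  T1 -> b

Fill CYK table bottom-up:
  T[0,0] 'b' = {T1}  orig:{}
  T[1,1] 'b' = {T1}  orig:{}
  T[2,2] 'b' = {T1}  orig:{}
  T[0,1] 'bb' = {A,S}
  T[1,2] 'bb' = {A,S}
  T[0,2] 'bbb' = {S}

S ∈ T[0,2] ⇒ YES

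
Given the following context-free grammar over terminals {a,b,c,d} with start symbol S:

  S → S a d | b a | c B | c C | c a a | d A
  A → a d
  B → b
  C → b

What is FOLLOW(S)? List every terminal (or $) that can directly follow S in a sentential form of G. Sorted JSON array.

FIRST sets, iterate to fixpoint:
[1]
  A via A→a d: +{a}
  B via B→b: +{b}
  C via C→b: +{b}
  S via S→b a: +{b}
  S via S→c B: +{c}
  S via S→d A: +{d}
  S: {b,c,d}  A: {a}  B: {b}  C: {b}
[2] (stable)
  S: {b,c,d}  A: {a}  B: {b}  C: {b}

FOLLOW iteration:
initialize: $ ∈ FOLLOW(S)
round 1:
  S→S a d: FOLLOW(S) ⊇ FIRST(a) = {a}; new: +{a}
  S→c B: FOLLOW(B) ⊇ FOLLOW(S) ⊇ {$,a}; new: +{$,a}
  S→c C: FOLLOW(C) ⊇ FOLLOW(S) ⊇ {$,a}; new: +{$,a}
  S→d A: FOLLOW(A) ⊇ FOLLOW(S) ⊇ {$,a}; new: +{$,a}
  FOLLOW(S)={$,a}  FOLLOW(A)={$,a}  FOLLOW(B)={$,a}  FOLLOW(C)={$,a}
round 2: done
  FOLLOW(S)={$,a}  FOLLOW(A)={$,a}  FOLLOW(B)={$,a}  FOLLOW(C)={$,a}

FOLLOW(S) = ["$", "a"]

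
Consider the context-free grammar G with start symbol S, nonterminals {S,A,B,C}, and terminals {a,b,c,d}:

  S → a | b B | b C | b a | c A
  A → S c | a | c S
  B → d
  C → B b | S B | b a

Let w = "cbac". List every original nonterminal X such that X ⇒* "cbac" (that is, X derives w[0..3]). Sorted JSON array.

CNF form of G:
  S -> T0 A | T1 B | T1 C | T1 T2 | a
  A -> S T0 | T0 S | a
  B -> d
  C -> B T1 | S B | T1 T2
  T0 -> c
  T1 -> b
  T2 -> a

CYK fill, restricted to cells inside w[0..3]:
  cell(0,0) c: {T0}  orig:{}
  cell(1,1) b: {T1}  orig:{}
  cell(2,2) a: {A,S,T2}  orig:{A,S}
  cell(3,3) c: {T0}  orig:{}
  cell(0,1) cb: ∅
  cell(1,2) ba: {C,S}
  cell(2,3) ac: {A}
  cell(0,2) cba: {A}
  cell(1,3) bac: {A}
  cell(0,3) cbac: {S}

Original NTs in T[0,3] deriving "cbac": ["S"]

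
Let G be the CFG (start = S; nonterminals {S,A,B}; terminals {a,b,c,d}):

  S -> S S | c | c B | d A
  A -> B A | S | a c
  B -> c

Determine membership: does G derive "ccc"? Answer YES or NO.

CNF form of G:
  S -> S S | T1 B | T2 A | c
  A -> B A | S S | T0 T1 | T1 B | T2 A | c
  B -> c
  T0 -> a
  T1 -> c
  T2 -> d

CYK fill:
  T[0,0] 'c' = {A,B,S,T1}  orig:{A,B,S}
  T[1,1] 'c' = {A,B,S,T1}  orig:{A,B,S}
  T[2,2] 'c' = {A,B,S,T1}  orig:{A,B,S}
  T[0,1] 'cc' = {A,S}
  T[1,2] 'cc' = {A,S}
  T[0,2] 'ccc' = {A,S}

S ∈ T[0,2] ⇒ YES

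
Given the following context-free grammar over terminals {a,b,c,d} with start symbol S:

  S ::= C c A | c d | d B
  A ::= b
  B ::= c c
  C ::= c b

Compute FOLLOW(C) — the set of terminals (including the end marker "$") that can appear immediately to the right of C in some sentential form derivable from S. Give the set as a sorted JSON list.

FIRST iteration:
pass 1:
  A via A→b: +{b}
  B via B→c c: +{c}
  C via C→c b: +{c}
  S via S→C c A: +{c}
  S via S→d B: +{d}
  FIRST[S]={c,d}  FIRST[A]={b}  FIRST[B]={c}  FIRST[C]={c}
pass 2: — fixpoint
  FIRST[S]={c,d}  FIRST[A]={b}  FIRST[B]={c}  FIRST[C]={c}

Compute FOLLOW by fixpoint:
FOLLOW(S) := {$}
iter 1:
  S→C c A: FOLLOW(C) ⊇ FIRST(c) = {c}; new: +{c}
  S→C c A: FOLLOW(A) ⊇ FOLLOW(S) ⊇ {$}; new: +{$}
  S→d B: FOLLOW(B) ⊇ FOLLOW(S) ⊇ {$}; new: +{$}
  FOLLOW(S)={$}  FOLLOW(A)={$}  FOLLOW(B)={$}  FOLLOW(C)={c}
iter 2: (stable)
  FOLLOW(S)={$}  FOLLOW(A)={$}  FOLLOW(B)={$}  FOLLOW(C)={c}

FOLLOW(C) = ["c"]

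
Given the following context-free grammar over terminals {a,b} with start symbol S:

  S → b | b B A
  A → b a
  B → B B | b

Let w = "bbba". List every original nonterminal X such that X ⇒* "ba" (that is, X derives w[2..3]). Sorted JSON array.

Convert to CNF:
  S -> T0 X2 | b
  A -> T0 T1
  B -> B B | b
  T0 -> b
  T1 -> a
  X2 -> B A

CYK table (by increasing span) — only the sub-triangle for w[2..3]:
  cell(2,2) b: {B,S,T0}  orig:{B,S}
  cell(3,3) a: {T1}  orig:{}
  cell(2,3) ba: {A}

Original NTs in T[2,3] deriving "ba": ["A"]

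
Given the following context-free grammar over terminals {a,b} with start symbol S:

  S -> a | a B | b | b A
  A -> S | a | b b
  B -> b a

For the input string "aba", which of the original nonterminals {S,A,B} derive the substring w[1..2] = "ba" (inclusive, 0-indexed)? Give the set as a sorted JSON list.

Convert to CNF:
  S -> T0 B | T1 A | a | b
  A -> T0 B | T1 A | T1 T1 | a | b
  B -> T1 T0
  T0 -> a
  T1 -> b

Fill CYK table bottom-up — only the sub-triangle for w[1..2]:
  [1..1]={A,S,T1}  "b"  orig:{A,S}
  [2..2]={A,S,T0}  "a"  orig:{A,S}
  [1..2]={A,B,S}  "ba"

Original NTs in T[1,2] deriving "ba": ["A", "B", "S"]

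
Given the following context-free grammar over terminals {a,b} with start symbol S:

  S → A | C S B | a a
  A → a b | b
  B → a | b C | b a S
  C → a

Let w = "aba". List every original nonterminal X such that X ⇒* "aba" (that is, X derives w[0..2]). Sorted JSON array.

Convert to CNF:
  S -> C X3 | T0 T0 | T0 T1 | b
  A -> T0 T1 | b
  B -> T1 C | T1 X2 | a
  C -> a
  T0 -> a
  T1 -> b
  X2 -> T0 S
  X3 -> S B

CYK fill — only the sub-triangle for w[0..2]:
  [0..0]={B,C,T0}  "a"  orig:{B,C}
  [1..1]={A,S,T1}  "b"  orig:{A,S}
  [2..2]={B,C,T0}  "a"  orig:{B,C}
  [0..1]={A,S,X2}  "ab"  orig:{A,S}
  [1..2]={B,X3}  "ba"  orig:{B}
  [0..2]={S,X3}  "aba"  orig:{S}

Original NTs in T[0,2] deriving "aba": ["S"]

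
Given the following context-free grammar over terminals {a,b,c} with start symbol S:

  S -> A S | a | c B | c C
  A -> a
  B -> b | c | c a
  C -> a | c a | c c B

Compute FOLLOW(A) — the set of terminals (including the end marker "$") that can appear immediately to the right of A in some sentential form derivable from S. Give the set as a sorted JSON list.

FIRST sets, iterate to fixpoint:
pass 1:
  A via A→a: +{a}
  B via B→b: +{b}
  B via B→c: +{c}
  C via C→a: +{a}
  C via C→c a: +{c}
  S via S→A S: +{a}
  S via S→c B: +{c}
  FIRST[S]={a,c}  FIRST[A]={a}  FIRST[B]={b,c}  FIRST[C]={a,c}
pass 2: (no change)
  FIRST[S]={a,c}  FIRST[A]={a}  FIRST[B]={b,c}  FIRST[C]={a,c}

Compute FOLLOW by fixpoint:
FOLLOW(S) := {$}
pass 1:
  S→A S: FOLLOW(A) ⊇ FIRST(S) = {a,c}; new: +{a,c}
  S→c B: FOLLOW(B) ⊇ FOLLOW(S) ⊇ {$}; new: +{$}
  S→c C: FOLLOW(C) ⊇ FOLLOW(S) ⊇ {$}; new: +{$}
  FOLLOW(S)={$}  FOLLOW(A)={a,c}  FOLLOW(B)={$}  FOLLOW(C)={$}
pass 2: done
  FOLLOW(S)={$}  FOLLOW(A)={a,c}  FOLLOW(B)={$}  FOLLOW(C)={$}

FOLLOW(A) = ["a", "c"]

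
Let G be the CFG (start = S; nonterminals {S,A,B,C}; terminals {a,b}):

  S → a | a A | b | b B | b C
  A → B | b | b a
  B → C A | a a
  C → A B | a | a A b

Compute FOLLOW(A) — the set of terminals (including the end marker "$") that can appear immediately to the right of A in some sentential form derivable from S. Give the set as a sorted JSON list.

Compute FIRST by fixpoint:
iter 1:
  A via A→b: +{b}
  B via B→a a: +{a}
  C via C→A B: +{b}
  C via C→a: +{a}
  S via S→a: +{a}
  S via S→b: +{b}
  FIRST[S]={a,b}  FIRST[A]={b}  FIRST[B]={a}  FIRST[C]={a,b}
iter 2:
  A via A→B: +{a}
  B via B→C A: +{b}
  FIRST[S]={a,b}  FIRST[A]={a,b}  FIRST[B]={a,b}  FIRST[C]={a,b}
iter 3: (no change)
  FIRST[S]={a,b}  FIRST[A]={a,b}  FIRST[B]={a,b}  FIRST[C]={a,b}

Compute FOLLOW by fixpoint:
FOLLOW(S) := {$}
round 1:
  B→C A: FOLLOW(C) ⊇ FIRST(A) = {a,b}; new: +{a,b}
  C→A B: FOLLOW(A) ⊇ FIRST(B) = {a,b}; new: +{a,b}
  C→A B: FOLLOW(B) ⊇ FOLLOW(C) ⊇ {a,b}; new: +{a,b}
  S→a A: FOLLOW(A) ⊇ FOLLOW(S) ⊇ {$}; new: +{$}
  S→b B: FOLLOW(B) ⊇ FOLLOW(S) ⊇ {$}; new: +{$}
  S→b C: FOLLOW(C) ⊇ FOLLOW(S) ⊇ {$}; new: +{$}
  FOLLOW(S)={$}  FOLLOW(A)={$,a,b}  FOLLOW(B)={$,a,b}  FOLLOW(C)={$,a,b}
round 2: (no change)
  FOLLOW(S)={$}  FOLLOW(A)={$,a,b}  FOLLOW(B)={$,a,b}  FOLLOW(C)={$,a,b}

FOLLOW(A) = ["$", "a", "b"]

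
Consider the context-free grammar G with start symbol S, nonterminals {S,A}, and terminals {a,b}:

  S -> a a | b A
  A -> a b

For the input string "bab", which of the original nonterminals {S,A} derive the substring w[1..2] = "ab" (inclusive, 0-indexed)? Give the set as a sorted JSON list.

Convert to CNF:
  S -> T0 T0 | T1 A
  A -> T0 T1
  T0 -> a
  T1 -> b

CYK fill (cells [i..j] with 1 ≤ i ≤ j ≤ 2 only):
  cell(1,1) a: {T0}  orig:{}
  cell(2,2) b: {T1}  orig:{}
  cell(1,2) ab: {A}

Original NTs in T[1,2] deriving "ab": ["A"]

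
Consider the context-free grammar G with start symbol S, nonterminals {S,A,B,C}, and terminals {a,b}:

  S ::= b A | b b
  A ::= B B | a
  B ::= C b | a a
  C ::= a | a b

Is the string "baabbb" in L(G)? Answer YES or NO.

Convert to CNF:
  S -> T0 A | T0 T0
  A -> B B | a
  B -> C T0 | T1 T1
  C -> T1 T0 | a
  T0 -> b
  T1 -> a

Fill CYK table bottom-up:
  [0..0]={T0}  "b"  orig:{}
  [1..1]={A,C,T1}  "a"  orig:{A,C}
  [2..2]={A,C,T1}  "a"  orig:{A,C}
  [3..3]={T0}  "b"  orig:{}
  [4..4]={T0}  "b"  orig:{}
  [5..5]={T0}  "b"  orig:{}
  [0..1]={S}  "ba"
  [1..2]={B}  "aa"
  [2..3]={B,C}  "ab"
  [3..4]={S}  "bb"
  [4..5]={S}  "bb"
  [0..2]=∅  "baa"
  [1..3]=∅  "aab"
  [2..4]={B}  "abb"
  [3..5]=∅  "bbb"
  [0..3]=∅  "baab"
  [1..4]=∅  "aabb"
  [2..5]=∅  "abbb"
  [0..4]=∅  "baabb"
  [1..5]=∅  "aabbb"
  [0..5]=∅  "baabbb"

S ∉ T[0,5] ⇒ NO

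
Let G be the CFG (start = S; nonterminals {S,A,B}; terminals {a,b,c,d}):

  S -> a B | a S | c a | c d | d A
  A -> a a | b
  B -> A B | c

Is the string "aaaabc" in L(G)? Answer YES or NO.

CNF form of G:
  S -> T0 B | T0 S | T1 T0 | T1 T2 | T2 A
  A -> T0 T0 | b
  B -> A B | c
  T0 -> a
  T1 -> c
  T2 -> d

CYK fill:
  [0..0]={T0}  "a"  orig:{}
  [1..1]={T0}  "a"  orig:{}
  [2..2]={T0}  "a"  orig:{}
  [3..3]={T0}  "a"  orig:{}
  [4..4]={A}  "b"
  [5..5]={B,T1}  "c"  orig:{B}
  [0..1]={A}  "aa"
  [1..2]={A}  "aa"
  [2..3]={A}  "aa"
  [3..4]=∅  "ab"
  [4..5]={B}  "bc"
  [0..2]=∅  "aaa"
  [1..3]=∅  "aaa"
  [2..4]=∅  "aab"
  [3..5]={S}  "abc"
  [0..3]=∅  "aaaa"
  [1..4]=∅  "aaab"
  [2..5]={B,S}  "aabc"
  [0..4]=∅  "aaaab"
  [1..5]={S}  "aaabc"
  [0..5]={B,S}  "aaaabc"

S ∈ T[0,5] ⇒ YES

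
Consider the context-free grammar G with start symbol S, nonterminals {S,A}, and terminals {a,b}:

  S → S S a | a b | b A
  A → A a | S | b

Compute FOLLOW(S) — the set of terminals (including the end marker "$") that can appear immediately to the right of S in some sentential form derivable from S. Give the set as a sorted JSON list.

FIRST sets, iterate to fixpoint:
round 1:
  A via A→b: +{b}
  S via S→a b: +{a}
  S via S→b A: +{b}
  FIRST[S]={a,b}  FIRST[A]={b}
round 2:
  A via A→S: +{a}
  FIRST[S]={a,b}  FIRST[A]={a,b}
round 3: done
  FIRST[S]={a,b}  FIRST[A]={a,b}

FOLLOW iteration:
initialize: $ ∈ FOLLOW(S)
round 1:
  A→A a: FOLLOW(A) ⊇ FIRST(a) = {a}; new: +{a}
  A→S: FOLLOW(S) ⊇ FOLLOW(A) ⊇ {a}; new: +{a}
  S→S S a: FOLLOW(S) ⊇ FIRST(S) = {a,b}; new: +{b}
  S→b A: FOLLOW(A) ⊇ FOLLOW(S) ⊇ {$,a,b}; new: +{$,b}
  FOLLOW[S]={$,a,b}  FOLLOW[A]={$,a,b}
round 2: (stable)
  FOLLOW[S]={$,a,b}  FOLLOW[A]={$,a,b}

FOLLOW(S) = ["$", "a", "b"]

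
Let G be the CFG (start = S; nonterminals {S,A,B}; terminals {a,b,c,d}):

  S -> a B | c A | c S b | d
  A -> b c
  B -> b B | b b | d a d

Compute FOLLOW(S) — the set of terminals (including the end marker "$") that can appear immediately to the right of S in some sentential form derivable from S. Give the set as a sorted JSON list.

Compute FIRST by fixpoint:
pass 1:
  A via A→b c: +{b}
  B via B→b B: +{b}
  B via B→d a d: +{d}
  S via S→a B: +{a}
  S via S→c A: +{c}
  S via S→d: +{d}
  FIRST(S)={a,c,d}  FIRST(A)={b}  FIRST(B)={b,d}
pass 2: — fixpoint
  FIRST(S)={a,c,d}  FIRST(A)={b}  FIRST(B)={b,d}

FOLLOW iteration:
seed FOLLOW(S) with $
[1]
  S→a B: FOLLOW(B) ⊇ FOLLOW(S) ⊇ {$}; new: +{$}
  S→c A: FOLLOW(A) ⊇ FOLLOW(S) ⊇ {$}; new: +{$}
  S→c S b: FOLLOW(S) ⊇ FIRST(b) = {b}; new: +{b}
  S: {$,b}  A: {$}  B: {$}
[2]
  S→a B: FOLLOW(B) ⊇ FOLLOW(S) ⊇ {$,b}; new: +{b}
  S→c A: FOLLOW(A) ⊇ FOLLOW(S) ⊇ {$,b}; new: +{b}
  S: {$,b}  A: {$,b}  B: {$,b}
[3] — fixpoint
  S: {$,b}  A: {$,b}  B: {$,b}

FOLLOW(S) = ["$", "b"]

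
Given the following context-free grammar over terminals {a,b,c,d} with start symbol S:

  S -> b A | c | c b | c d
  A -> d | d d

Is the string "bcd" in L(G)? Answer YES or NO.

CNF form of G:
  S -> T1 A | T2 T0 | T2 T1 | c
  A -> T0 T0 | d
  T0 -> d
  T1 -> b
  T2 -> c

CYK fill:
  cell(0,0) b: {T1}  orig:{}
  cell(1,1) c: {S,T2}  orig:{S}
  cell(2,2) d: {A,T0}  orig:{A}
  cell(0,1) bc: ∅
  cell(1,2) cd: {S}
  cell(0,2) bcd: ∅

S ∉ T[0,2] ⇒ NO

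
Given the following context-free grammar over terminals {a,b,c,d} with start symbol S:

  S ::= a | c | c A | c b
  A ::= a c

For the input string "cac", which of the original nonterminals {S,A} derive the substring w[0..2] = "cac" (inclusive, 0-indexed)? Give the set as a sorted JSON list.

Convert to CNF:
  S -> T1 A | T1 T2 | a | c
  A -> T0 T1
  T0 -> a
  T1 -> c
  T2 -> b

CYK table (by increasing span) — only the sub-triangle for w[0..2]:
  [0..0]={S,T1}  "c"  orig:{S}
  [1..1]={S,T0}  "a"  orig:{S}
  [2..2]={S,T1}  "c"  orig:{S}
  [0..1]=∅  "ca"
  [1..2]={A}  "ac"
  [0..2]={S}  "cac"

Original NTs in T[0,2] deriving "cac": ["S"]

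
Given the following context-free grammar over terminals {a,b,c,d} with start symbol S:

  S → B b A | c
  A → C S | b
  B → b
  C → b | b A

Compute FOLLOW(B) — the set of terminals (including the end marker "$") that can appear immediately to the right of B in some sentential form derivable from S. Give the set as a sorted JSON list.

Compute FIRST by fixpoint:
iter 1:
  A via A→b: +{b}
  B via B→b: +{b}
  C via C→b: +{b}
  S via S→B b A: +{b}
  S via S→c: +{c}
  S: {b,c}  A: {b}  B: {b}  C: {b}
iter 2: (stable)
  S: {b,c}  A: {b}  B: {b}  C: {b}

Compute FOLLOW by fixpoint:
initialize: $ ∈ FOLLOW(S)
round 1:
  A→C S: FOLLOW(C) ⊇ FIRST(S) = {b,c}; new: +{b,c}
  C→b A: FOLLOW(A) ⊇ FOLLOW(C) ⊇ {b,c}; new: +{b,c}
  S→B b A: FOLLOW(B) ⊇ FIRST(b) = {b}; new: +{b}
  S→B b A: FOLLOW(A) ⊇ FOLLOW(S) ⊇ {$}; new: +{$}
  S: {$}  A: {$,b,c}  B: {b}  C: {b,c}
round 2:
  A→C S: FOLLOW(S) ⊇ FOLLOW(A) ⊇ {$,b,c}; new: +{b,c}
  S: {$,b,c}  A: {$,b,c}  B: {b}  C: {b,c}
round 3: (stable)
  S: {$,b,c}  A: {$,b,c}  B: {b}  C: {b,c}

FOLLOW(B) = ["b"]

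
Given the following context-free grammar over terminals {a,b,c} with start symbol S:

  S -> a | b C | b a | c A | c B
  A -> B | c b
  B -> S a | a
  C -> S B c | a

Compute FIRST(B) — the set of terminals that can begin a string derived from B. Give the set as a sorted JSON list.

FIRST sets, iterate to fixpoint:
iter 1:
  A via A→c b: +{c}
  B via B→a: +{a}
  C via C→a: +{a}
  S via S→a: +{a}
  S via S→b C: +{b}
  S via S→c A: +{c}
  S: {a,b,c}  A: {c}  B: {a}  C: {a}
iter 2:
  A via A→B: +{a}
  B via B→S a: +{b,c}
  C via C→S B c: +{b,c}
  S: {a,b,c}  A: {a,c}  B: {a,b,c}  C: {a,b,c}
iter 3:
  A via A→B: +{b}
  S: {a,b,c}  A: {a,b,c}  B: {a,b,c}  C: {a,b,c}
iter 4: (no change)
  S: {a,b,c}  A: {a,b,c}  B: {a,b,c}  C: {a,b,c}

FIRST(B) = ["a", "b", "c"]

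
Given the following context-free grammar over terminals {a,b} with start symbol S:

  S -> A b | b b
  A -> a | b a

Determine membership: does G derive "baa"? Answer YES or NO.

CNF form of G:
  S -> A T0 | T0 T0
  A -> T0 T1 | a
  T0 -> b
  T1 -> a

CYK fill:
  cell(0,0) b: {T0}  orig:{}
  cell(1,1) a: {A,T1}  orig:{A}
  cell(2,2) a: {A,T1}  orig:{A}
  cell(0,1) ba: {A}
  cell(1,2) aa: ∅
  cell(0,2) baa: ∅

S ∉ T[0,2] ⇒ NO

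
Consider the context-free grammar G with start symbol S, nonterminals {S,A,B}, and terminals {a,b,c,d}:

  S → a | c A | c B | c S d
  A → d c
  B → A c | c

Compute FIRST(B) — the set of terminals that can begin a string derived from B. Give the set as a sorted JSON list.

Compute FIRST by fixpoint:
iter 1:
  A via A→d c: +{d}
  B via B→A c: +{d}
  B via B→c: +{c}
  S via S→a: +{a}
  S via S→c A: +{c}
  FIRST(S)={a,c}  FIRST(A)={d}  FIRST(B)={c,d}
iter 2: (stable)
  FIRST(S)={a,c}  FIRST(A)={d}  FIRST(B)={c,d}

FIRST(B) = ["c", "d"]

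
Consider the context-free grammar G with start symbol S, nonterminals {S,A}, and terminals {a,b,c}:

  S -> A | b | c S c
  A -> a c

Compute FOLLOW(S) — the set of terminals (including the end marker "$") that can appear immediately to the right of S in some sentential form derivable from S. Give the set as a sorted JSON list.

Compute FIRST by fixpoint:
[1]
  A via A→a c: +{a}
  S via S→A: +{a}
  S via S→b: +{b}
  S via S→c S c: +{c}
  S: {a,b,c}  A: {a}
[2] done
  S: {a,b,c}  A: {a}

FOLLOW iteration:
seed FOLLOW(S) with $
[1]
  S→A: FOLLOW(A) ⊇ FOLLOW(S) ⊇ {$}; new: +{$}
  S→c S c: FOLLOW(S) ⊇ FIRST(c) = {c}; new: +{c}
  S: {$,c}  A: {$}
[2]
  S→A: FOLLOW(A) ⊇ FOLLOW(S) ⊇ {$,c}; new: +{c}
  S: {$,c}  A: {$,c}
[3] (stable)
  S: {$,c}  A: {$,c}

FOLLOW(S) = ["$", "c"]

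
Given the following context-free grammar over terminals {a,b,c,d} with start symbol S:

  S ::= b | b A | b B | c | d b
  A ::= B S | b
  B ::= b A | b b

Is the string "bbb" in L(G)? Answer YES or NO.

Convert to CNF:
  S -> T0 A | T0 B | T1 T0 | b | c
  A -> B S | b
  B -> T0 A | T0 T0
  T0 -> b
  T1 -> d

CYK table (by increasing span):
  [0..0]={A,S,T0}  "b"  orig:{A,S}
  [1..1]={A,S,T0}  "b"  orig:{A,S}
  [2..2]={A,S,T0}  "b"  orig:{A,S}
  [0..1]={B,S}  "bb"
  [1..2]={B,S}  "bb"
  [0..2]={A,S}  "bbb"

S ∈ T[0,2] ⇒ YES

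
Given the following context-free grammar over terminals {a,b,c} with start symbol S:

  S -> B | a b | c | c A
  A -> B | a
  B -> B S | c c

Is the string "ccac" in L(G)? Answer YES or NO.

Convert to CNF:
  S -> B S | T0 A | T0 T0 | T1 T2 | c
  A -> B S | T0 T0 | a
  B -> B S | T0 T0
  T0 -> c
  T1 -> a
  T2 -> b

Fill CYK table bottom-up:
  T[0,0] 'c' = {S,T0}  orig:{S}
  T[1,1] 'c' = {S,T0}  orig:{S}
  T[2,2] 'a' = {A,T1}  orig:{A}
  T[3,3] 'c' = {S,T0}  orig:{S}
  T[0,1] 'cc' = {A,B,S}
  T[1,2] 'ca' = {S}
  T[2,3] 'ac' = ∅
  T[0,2] 'cca' = ∅
  T[1,3] 'cac' = ∅
  T[0,3] 'ccac' = ∅

S ∉ T[0,3] ⇒ NO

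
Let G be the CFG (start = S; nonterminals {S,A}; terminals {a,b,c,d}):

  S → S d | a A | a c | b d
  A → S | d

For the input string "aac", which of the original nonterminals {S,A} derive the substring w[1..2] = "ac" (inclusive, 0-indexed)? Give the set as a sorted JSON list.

CNF form of G:
  S -> S T0 | T1 A | T1 T2 | T3 T0
  A -> S T0 | T1 A | T1 T2 | T3 T0 | d
  T0 -> d
  T1 -> a
  T2 -> c
  T3 -> b

CYK table (by increasing span) (cells [i..j] with 1 ≤ i ≤ j ≤ 2 only):
  T[1,1] 'a' = {T1}  orig:{}
  T[2,2] 'c' = {T2}  orig:{}
  T[1,2] 'ac' = {A,S}

Original NTs in T[1,2] deriving "ac": ["A", "S"]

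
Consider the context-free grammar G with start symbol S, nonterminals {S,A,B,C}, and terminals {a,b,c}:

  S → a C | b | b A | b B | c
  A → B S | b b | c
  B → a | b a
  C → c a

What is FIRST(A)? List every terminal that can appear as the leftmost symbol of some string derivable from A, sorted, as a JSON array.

FIRST iteration:
round 1:
  A via A→b b: +{b}
  A via A→c: +{c}
  B via B→a: +{a}
  B via B→b a: +{b}
  C via C→c a: +{c}
  S via S→a C: +{a}
  S via S→b: +{b}
  S via S→c: +{c}
  FIRST(S)={a,b,c}  FIRST(A)={b,c}  FIRST(B)={a,b}  FIRST(C)={c}
round 2:
  A via A→B S: +{a}
  FIRST(S)={a,b,c}  FIRST(A)={a,b,c}  FIRST(B)={a,b}  FIRST(C)={c}
round 3: (no change)
  FIRST(S)={a,b,c}  FIRST(A)={a,b,c}  FIRST(B)={a,b}  FIRST(C)={c}

FIRST(A) = ["a", "b", "c"]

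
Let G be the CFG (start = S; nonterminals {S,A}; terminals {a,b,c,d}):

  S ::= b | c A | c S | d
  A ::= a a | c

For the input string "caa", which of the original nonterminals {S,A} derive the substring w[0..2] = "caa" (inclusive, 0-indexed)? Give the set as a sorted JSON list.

Convert to CNF:
  S -> T1 A | T1 S | b | d
  A -> T0 T0 | c
  T0 -> a
  T1 -> c

CYK table (by increasing span), restricted to cells inside w[0..2]:
  T[0,0] 'c' = {A,T1}  orig:{A}
  T[1,1] 'a' = {T0}  orig:{}
  T[2,2] 'a' = {T0}  orig:{}
  T[0,1] 'ca' = ∅
  T[1,2] 'aa' = {A}
  T[0,2] 'caa' = {S}

Original NTs in T[0,2] deriving "caa": ["S"]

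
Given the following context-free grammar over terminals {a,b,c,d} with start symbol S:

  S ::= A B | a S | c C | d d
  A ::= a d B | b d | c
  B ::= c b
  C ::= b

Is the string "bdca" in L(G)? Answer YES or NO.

CNF form of G:
  S -> A B | T0 S | T1 T1 | T3 C
  A -> T0 X4 | T2 T1 | c
  B -> T3 T2
  C -> b
  T0 -> a
  T1 -> d
  T2 -> b
  T3 -> c
  X4 -> T1 B

CYK fill:
  cell(0,0) b: {C,T2}  orig:{C}
  cell(1,1) d: {T1}  orig:{}
  cell(2,2) c: {A,T3}  orig:{A}
  cell(3,3) a: {T0}  orig:{}
  cell(0,1) bd: {A}
  cell(1,2) dc: ∅
  cell(2,3) ca: ∅
  cell(0,2) bdc: ∅
  cell(1,3) dca: ∅
  cell(0,3) bdca: ∅

S ∉ T[0,3] ⇒ NO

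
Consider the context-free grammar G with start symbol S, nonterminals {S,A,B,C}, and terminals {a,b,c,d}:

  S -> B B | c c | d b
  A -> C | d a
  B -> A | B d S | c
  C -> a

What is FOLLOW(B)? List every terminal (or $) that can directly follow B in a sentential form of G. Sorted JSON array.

FIRST iteration:
round 1:
  A via A→d a: +{d}
  B via B→A: +{d}
  B via B→c: +{c}
  C via C→a: +{a}
  S via S→B B: +{c,d}
  FIRST[S]={c,d}  FIRST[A]={d}  FIRST[B]={c,d}  FIRST[C]={a}
round 2:
  A via A→C: +{a}
  B via B→A: +{a}
  S via S→B B: +{a}
  FIRST[S]={a,c,d}  FIRST[A]={a,d}  FIRST[B]={a,c,d}  FIRST[C]={a}
round 3: (no change)
  FIRST[S]={a,c,d}  FIRST[A]={a,d}  FIRST[B]={a,c,d}  FIRST[C]={a}

FOLLOW iteration:
seed FOLLOW(S) with $
[1]
  B→B d S: FOLLOW(B) ⊇ FIRST(d) = {d}; new: +{d}
  B→B d S: FOLLOW(S) ⊇ FOLLOW(B) ⊇ {d}; new: +{d}
  S→B B: FOLLOW(B) ⊇ FIRST(B) = {a,c,d}; new: +{a,c}
  S→B B: FOLLOW(B) ⊇ FOLLOW(S) ⊇ {$,d}; new: +{$}
  FOLLOW[S]={$,d}  FOLLOW[A]={}  FOLLOW[B]={$,a,c,d}  FOLLOW[C]={}
[2]
  B→A: FOLLOW(A) ⊇ FOLLOW(B) ⊇ {$,a,c,d}; new: +{$,a,c,d}
  B→B d S: FOLLOW(S) ⊇ FOLLOW(B) ⊇ {$,a,c,d}; new: +{a,c}
  FOLLOW[S]={$,a,c,d}  FOLLOW[A]={$,a,c,d}  FOLLOW[B]={$,a,c,d}  FOLLOW[C]={}
[3]
  A→C: FOLLOW(C) ⊇ FOLLOW(A) ⊇ {$,a,c,d}; new: +{$,a,c,d}
  FOLLOW[S]={$,a,c,d}  FOLLOW[A]={$,a,c,d}  FOLLOW[B]={$,a,c,d}  FOLLOW[C]={$,a,c,d}
[4] — fixpoint
  FOLLOW[S]={$,a,c,d}  FOLLOW[A]={$,a,c,d}  FOLLOW[B]={$,a,c,d}  FOLLOW[C]={$,a,c,d}

FOLLOW(B) = ["$", "a", "c", "d"]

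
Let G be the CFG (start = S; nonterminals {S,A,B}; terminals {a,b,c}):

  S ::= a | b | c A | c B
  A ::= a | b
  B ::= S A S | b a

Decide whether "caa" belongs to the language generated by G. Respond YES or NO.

CNF form of G:
  S -> T2 A | T2 B | a | b
  A -> a | b
  B -> S X3 | T0 T1
  T0 -> b
  T1 -> a
  T2 -> c
  X3 -> A S

CYK table (by increasing span):
  [0..0]={T2}  "c"  orig:{}
  [1..1]={A,S,T1}  "a"  orig:{A,S}
  [2..2]={A,S,T1}  "a"  orig:{A,S}
  [0..1]={S}  "ca"
  [1..2]={X3}  "aa"  orig:{}
  [0..2]=∅  "caa"

S ∉ T[0,2] ⇒ NO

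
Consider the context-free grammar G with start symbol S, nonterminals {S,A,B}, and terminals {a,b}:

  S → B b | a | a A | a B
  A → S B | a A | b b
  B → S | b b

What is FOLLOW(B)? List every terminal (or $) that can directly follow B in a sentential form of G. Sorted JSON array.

FIRST iteration:
iter 1:
  A via A→a A: +{a}
  A via A→b b: +{b}
  B via B→b b: +{b}
  S via S→B b: +{b}
  S via S→a: +{a}
  FIRST(S)={a,b}  FIRST(A)={a,b}  FIRST(B)={b}
iter 2:
  B via B→S: +{a}
  FIRST(S)={a,b}  FIRST(A)={a,b}  FIRST(B)={a,b}
iter 3: done
  FIRST(S)={a,b}  FIRST(A)={a,b}  FIRST(B)={a,b}

FOLLOW sets:
seed FOLLOW(S) with $
iter 1:
  A→S B: FOLLOW(S) ⊇ FIRST(B) = {a,b}; new: +{a,b}
  S→B b: FOLLOW(B) ⊇ FIRST(b) = {b}; new: +{b}
  S→a A: FOLLOW(A) ⊇ FOLLOW(S) ⊇ {$,a,b}; new: +{$,a,b}
  S→a B: FOLLOW(B) ⊇ FOLLOW(S) ⊇ {$,a,b}; new: +{$,a}
  FOLLOW(S)={$,a,b}  FOLLOW(A)={$,a,b}  FOLLOW(B)={$,a,b}
iter 2: — fixpoint
  FOLLOW(S)={$,a,b}  FOLLOW(A)={$,a,b}  FOLLOW(B)={$,a,b}

FOLLOW(B) = ["$", "a", "b"]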